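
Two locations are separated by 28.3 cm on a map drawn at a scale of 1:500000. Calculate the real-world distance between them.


ground = 28.3 cm * 500000 / 100 = 141500.0 m = 141.5 km

141.5 km


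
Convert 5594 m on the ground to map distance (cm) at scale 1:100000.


map_cm = 5594 * 100 / 100000 = 5.594 cm ≈ 5.59 cm

5.59 cm


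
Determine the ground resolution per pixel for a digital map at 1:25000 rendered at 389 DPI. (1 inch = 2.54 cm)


pixel_cm = 2.54 / 389 ≈ 0.00653 cm
ground = pixel_cm * 25000 / 100 = 2.54 * 25000 / (389 * 100) = 63500 / 38900 ≈ 1.63 m

1.63 m


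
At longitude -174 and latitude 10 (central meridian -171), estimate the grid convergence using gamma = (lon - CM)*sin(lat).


gamma = (-174 - -171) * sin(10) = -3 * 0.173648 = -0.521 degrees

-0.521 degrees


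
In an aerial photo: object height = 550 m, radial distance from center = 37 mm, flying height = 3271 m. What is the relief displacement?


d = h * r / H = 550 * 37 / 3271 = 6.22 mm

6.22 mm


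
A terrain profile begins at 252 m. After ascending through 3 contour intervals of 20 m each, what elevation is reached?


elevation = 252 + 3 * 20 = 312 m

312 m


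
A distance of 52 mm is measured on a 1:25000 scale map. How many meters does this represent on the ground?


ground = 52 mm * 25000 / 1000 = 1300.0 m

1300.0 m


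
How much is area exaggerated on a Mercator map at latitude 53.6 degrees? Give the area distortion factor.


area_distortion = 1/cos^2(53.6) = 2.84

2.84


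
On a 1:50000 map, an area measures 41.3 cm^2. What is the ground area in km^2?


ground_area = 41.3 * (50000/100)^2 = 10325000.0 m^2 = 10.325 km^2

10.325 km^2


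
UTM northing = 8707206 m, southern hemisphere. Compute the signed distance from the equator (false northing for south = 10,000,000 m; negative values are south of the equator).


For southern: actual = 8707206 - 10000000 = -1292794 m

-1292794 m


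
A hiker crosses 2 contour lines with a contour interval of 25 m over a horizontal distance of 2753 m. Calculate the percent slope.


elevation change = 2 * 25 = 50 m
slope = 50 / 2753 * 100 = 1.8%

1.8%


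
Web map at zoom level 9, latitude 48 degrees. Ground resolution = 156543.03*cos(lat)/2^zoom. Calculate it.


res = 156543.03 * cos(48) / 2^9 = 156543.03 * 0.66913061 / 512 = 204.59 m/pixel

204.59 m/pixel


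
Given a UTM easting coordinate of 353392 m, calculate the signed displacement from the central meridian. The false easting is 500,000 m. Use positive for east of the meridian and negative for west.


displacement = 353392 - 500000 = -146608 m

-146608 m


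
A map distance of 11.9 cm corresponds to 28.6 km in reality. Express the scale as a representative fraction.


ground = 28.6 km = 2860000 cm; RF denominator = ground / map = 2860000 / 11.9 ≈ 240336; RF = 1:240336

1:240336


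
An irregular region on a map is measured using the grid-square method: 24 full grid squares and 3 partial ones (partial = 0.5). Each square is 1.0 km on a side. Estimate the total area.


effective squares = 24 + 3 * 0.5 = 25.5
area = 25.5 * 1.0 = 25.5 km^2

25.5 km^2


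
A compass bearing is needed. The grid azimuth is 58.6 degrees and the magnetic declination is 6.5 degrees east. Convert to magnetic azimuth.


magnetic azimuth = grid azimuth - declination (east +ve)
mag_az = 58.6 - 6.5 = 52.1 degrees

52.1 degrees


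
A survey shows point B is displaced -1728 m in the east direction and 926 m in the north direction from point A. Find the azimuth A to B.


az = atan2(-1728, 926) = -61.8 deg
adjusted to 0-360: 298.2 degrees

298.2 degrees


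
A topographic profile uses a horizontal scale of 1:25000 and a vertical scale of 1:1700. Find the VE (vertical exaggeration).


VE = horizontal_scale / vertical_scale = 25000 / 1700 ≈ 14.7

14.7x


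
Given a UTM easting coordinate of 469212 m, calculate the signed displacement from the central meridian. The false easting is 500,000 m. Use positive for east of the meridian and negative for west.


displacement = 469212 - 500000 = -30788 m

-30788 m


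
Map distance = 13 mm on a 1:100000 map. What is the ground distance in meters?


ground = 13 mm * 100000 / 1000 = 1300.0 m

1300.0 m


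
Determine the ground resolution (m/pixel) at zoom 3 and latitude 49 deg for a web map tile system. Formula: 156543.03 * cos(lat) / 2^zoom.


res = 156543.03 * cos(49) / 2^3 = 156543.03 * 0.65605903 / 8 = 12837.68 m/pixel

12837.68 m/pixel


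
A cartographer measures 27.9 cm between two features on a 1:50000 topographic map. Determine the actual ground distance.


ground = 27.9 cm * 50000 / 100 = 13950.0 m = 13.95 km

13.95 km


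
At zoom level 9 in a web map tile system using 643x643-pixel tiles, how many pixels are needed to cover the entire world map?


tiles per axis = 2^9 = 512
total tiles = 512^2 = 262144
pixels per axis = 512 * 643 = 329216
total pixels = 329216^2 = 108383174656

108383174656 pixels


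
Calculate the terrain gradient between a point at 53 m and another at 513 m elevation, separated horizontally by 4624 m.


gradient = (513 - 53) / 4624 = 460 / 4624 = 0.0995

0.0995


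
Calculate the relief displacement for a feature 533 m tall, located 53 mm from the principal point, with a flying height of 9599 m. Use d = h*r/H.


d = h * r / H = 533 * 53 / 9599 = 2.94 mm

2.94 mm


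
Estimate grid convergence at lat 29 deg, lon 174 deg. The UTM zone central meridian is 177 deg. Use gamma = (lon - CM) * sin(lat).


gamma = (174 - 177) * sin(29) = -3 * 0.48481 = -1.454 degrees

-1.454 degrees


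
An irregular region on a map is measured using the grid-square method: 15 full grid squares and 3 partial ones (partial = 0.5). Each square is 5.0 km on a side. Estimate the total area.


effective squares = 15 + 3 * 0.5 = 16.5
area = 16.5 * 25.0 = 412.5 km^2

412.5 km^2


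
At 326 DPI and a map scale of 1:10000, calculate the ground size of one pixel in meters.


pixel_cm = 2.54 / 326 ≈ 0.007791 cm
ground = pixel_cm * 10000 / 100 = 2.54 * 10000 / (326 * 100) = 25400 / 32600 ≈ 0.78 m

0.78 m


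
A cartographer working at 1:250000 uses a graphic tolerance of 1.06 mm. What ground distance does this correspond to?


ground = 1.06 mm * 250000 / 1000 = 265.0 m

265.0 m


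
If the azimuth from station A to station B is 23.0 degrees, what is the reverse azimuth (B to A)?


back azimuth = (23.0 + 180) mod 360 = 203.0 degrees

203.0 degrees


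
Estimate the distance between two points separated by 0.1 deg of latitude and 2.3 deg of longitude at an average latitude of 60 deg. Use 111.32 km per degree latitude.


dlat_km = 0.1 * 111.32 = 11.132
dlon_km = 2.3 * 111.32 * cos(60) ≈ 128.018
dist = sqrt(11.132^2 + 128.018^2) ≈ 128.5 km

128.5 km


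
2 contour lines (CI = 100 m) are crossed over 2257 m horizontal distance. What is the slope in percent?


elevation change = 2 * 100 = 200 m
slope = 200 / 2257 * 100 = 8.9%

8.9%


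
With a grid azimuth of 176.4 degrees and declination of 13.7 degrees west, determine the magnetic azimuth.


magnetic azimuth = grid azimuth - declination (east +ve)
mag_az = 176.4 - -13.7 = 190.1 degrees

190.1 degrees


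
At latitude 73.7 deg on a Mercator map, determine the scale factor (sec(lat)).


SF = 1 / cos(73.7) = 1 / 0.280667 = 3.563

3.563


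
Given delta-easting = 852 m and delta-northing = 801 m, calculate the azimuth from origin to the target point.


az = atan2(852, 801) = 46.8 deg
adjusted to 0-360: 46.8 degrees

46.8 degrees


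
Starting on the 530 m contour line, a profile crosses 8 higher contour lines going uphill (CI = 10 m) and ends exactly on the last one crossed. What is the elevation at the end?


elevation = 530 + 8 * 10 = 610 m

610 m


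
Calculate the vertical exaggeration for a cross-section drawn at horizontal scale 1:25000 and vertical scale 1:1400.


VE = horizontal_scale / vertical_scale = 25000 / 1400 ≈ 17.9

17.9x


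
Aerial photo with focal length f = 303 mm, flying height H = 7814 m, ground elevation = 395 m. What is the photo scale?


scale = f / (H - h) = 303 mm / 7419 m = 303 / 7419000 = 1:24485

1:24485


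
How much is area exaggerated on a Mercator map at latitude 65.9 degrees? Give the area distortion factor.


area_distortion = 1/cos^2(65.9) = 5.998

5.998


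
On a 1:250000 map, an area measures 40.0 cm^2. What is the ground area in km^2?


ground_area = 40.0 * (250000/100)^2 = 250000000.0 m^2 = 250.0 km^2

250.0 km^2


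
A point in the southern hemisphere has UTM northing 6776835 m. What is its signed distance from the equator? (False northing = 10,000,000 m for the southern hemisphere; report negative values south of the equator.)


For southern: actual = 6776835 - 10000000 = -3223165 m

-3223165 m


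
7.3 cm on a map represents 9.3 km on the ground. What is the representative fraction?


ground = 9.3 km = 930000 cm; RF denominator = ground / map = 930000 / 7.3 ≈ 127397; RF = 1:127397

1:127397


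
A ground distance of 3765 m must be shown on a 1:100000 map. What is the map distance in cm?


map_cm = 3765 * 100 / 100000 = 3.765 cm ≈ 3.77 cm

3.77 cm


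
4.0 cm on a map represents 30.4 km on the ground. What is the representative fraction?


ground = 30.4 km = 3040000 cm; RF denominator = ground / map = 3040000 / 4.0 = 760000; RF = 1:760000

1:760000


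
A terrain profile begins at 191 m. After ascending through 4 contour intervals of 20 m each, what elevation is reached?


elevation = 191 + 4 * 20 = 271 m

271 m


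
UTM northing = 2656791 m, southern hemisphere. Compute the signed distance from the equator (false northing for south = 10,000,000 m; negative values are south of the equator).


For southern: actual = 2656791 - 10000000 = -7343209 m

-7343209 m


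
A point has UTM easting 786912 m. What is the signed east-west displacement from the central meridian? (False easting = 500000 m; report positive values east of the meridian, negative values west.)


displacement = 786912 - 500000 = 286912 m

286912 m


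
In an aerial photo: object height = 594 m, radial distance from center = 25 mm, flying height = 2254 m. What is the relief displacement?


d = h * r / H = 594 * 25 / 2254 = 6.59 mm

6.59 mm


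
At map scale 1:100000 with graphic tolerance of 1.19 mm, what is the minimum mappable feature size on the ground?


ground = 1.19 mm * 100000 / 1000 = 119.0 m

119.0 m


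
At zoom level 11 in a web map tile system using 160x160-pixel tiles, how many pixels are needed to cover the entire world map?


tiles per axis = 2^11 = 2048
total tiles = 2048^2 = 4194304
pixels per axis = 2048 * 160 = 327680
total pixels = 327680^2 = 107374182400

107374182400 pixels


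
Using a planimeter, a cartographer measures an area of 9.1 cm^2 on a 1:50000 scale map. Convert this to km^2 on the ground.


ground_area = 9.1 * (50000/100)^2 = 2275000.0 m^2 = 2.275 km^2

2.275 km^2


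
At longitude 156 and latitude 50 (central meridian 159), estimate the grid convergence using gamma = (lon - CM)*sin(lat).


gamma = (156 - 159) * sin(50) = -3 * 0.766044 = -2.298 degrees

-2.298 degrees


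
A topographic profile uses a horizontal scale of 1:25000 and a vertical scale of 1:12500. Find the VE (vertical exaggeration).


VE = horizontal_scale / vertical_scale = 25000 / 12500 = 2.0

2.0x


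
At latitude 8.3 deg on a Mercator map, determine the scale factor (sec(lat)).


SF = 1 / cos(8.3) = 1 / 0.989526 = 1.011

1.011


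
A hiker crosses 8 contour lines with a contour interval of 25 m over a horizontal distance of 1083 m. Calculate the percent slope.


elevation change = 8 * 25 = 200 m
slope = 200 / 1083 * 100 = 18.5%

18.5%


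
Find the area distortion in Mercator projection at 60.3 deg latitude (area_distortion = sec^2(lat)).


area_distortion = 1/cos^2(60.3) = 4.074

4.074


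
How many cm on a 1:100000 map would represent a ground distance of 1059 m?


map_cm = 1059 * 100 / 100000 = 1.059 cm ≈ 1.06 cm

1.06 cm


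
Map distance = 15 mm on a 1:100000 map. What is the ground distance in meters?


ground = 15 mm * 100000 / 1000 = 1500.0 m

1500.0 m


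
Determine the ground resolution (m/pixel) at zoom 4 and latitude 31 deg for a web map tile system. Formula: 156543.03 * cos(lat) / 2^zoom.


res = 156543.03 * cos(31) / 2^4 = 156543.03 * 0.8571673 / 16 = 8386.47 m/pixel

8386.47 m/pixel


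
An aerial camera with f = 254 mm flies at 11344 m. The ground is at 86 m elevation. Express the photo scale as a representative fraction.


scale = f / (H - h) = 254 mm / 11258 m = 254 / 11258000 = 1:44323

1:44323


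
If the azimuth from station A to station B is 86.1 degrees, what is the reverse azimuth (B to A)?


back azimuth = (86.1 + 180) mod 360 = 266.1 degrees

266.1 degrees


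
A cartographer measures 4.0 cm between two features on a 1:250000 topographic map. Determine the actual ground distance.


ground = 4.0 cm * 250000 / 100 = 10000.0 m = 10.0 km

10.0 km


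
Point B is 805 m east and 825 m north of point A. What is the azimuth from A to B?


az = atan2(805, 825) = 44.3 deg
adjusted to 0-360: 44.3 degrees

44.3 degrees


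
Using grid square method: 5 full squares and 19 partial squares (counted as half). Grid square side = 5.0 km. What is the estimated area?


effective squares = 5 + 19 * 0.5 = 14.5
area = 14.5 * 25.0 = 362.5 km^2

362.5 km^2


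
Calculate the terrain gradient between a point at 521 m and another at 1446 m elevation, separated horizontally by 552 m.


gradient = (1446 - 521) / 552 = 925 / 552 = 1.6757

1.6757


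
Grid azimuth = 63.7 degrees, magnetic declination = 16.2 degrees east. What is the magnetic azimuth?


magnetic azimuth = grid azimuth - declination (east +ve)
mag_az = 63.7 - 16.2 = 47.5 degrees

47.5 degrees


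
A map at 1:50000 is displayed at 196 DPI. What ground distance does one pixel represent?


pixel_cm = 2.54 / 196 ≈ 0.012959 cm
ground = pixel_cm * 50000 / 100 = 2.54 * 50000 / (196 * 100) = 127000 / 19600 ≈ 6.48 m

6.48 m


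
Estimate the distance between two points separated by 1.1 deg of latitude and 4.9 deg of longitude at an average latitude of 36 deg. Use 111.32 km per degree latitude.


dlat_km = 1.1 * 111.32 = 122.452
dlon_km = 4.9 * 111.32 * cos(36) ≈ 441.293
dist = sqrt(122.452^2 + 441.293^2) ≈ 458.0 km

458.0 km


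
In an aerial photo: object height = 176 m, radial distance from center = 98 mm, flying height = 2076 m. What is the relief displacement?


d = h * r / H = 176 * 98 / 2076 = 8.31 mm

8.31 mm


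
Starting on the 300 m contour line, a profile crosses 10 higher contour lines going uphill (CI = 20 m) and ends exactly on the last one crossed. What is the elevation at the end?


elevation = 300 + 10 * 20 = 500 m

500 m


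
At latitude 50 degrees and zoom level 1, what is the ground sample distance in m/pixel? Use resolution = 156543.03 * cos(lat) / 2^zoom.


res = 156543.03 * cos(50) / 2^1 = 156543.03 * 0.64278761 / 2 = 50311.96 m/pixel

50311.96 m/pixel


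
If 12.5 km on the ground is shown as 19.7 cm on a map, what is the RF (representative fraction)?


ground = 12.5 km = 1250000 cm; RF denominator = ground / map = 1250000 / 19.7 ≈ 63452; RF = 1:63452

1:63452


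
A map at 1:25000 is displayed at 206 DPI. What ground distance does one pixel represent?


pixel_cm = 2.54 / 206 ≈ 0.01233 cm
ground = pixel_cm * 25000 / 100 = 2.54 * 25000 / (206 * 100) = 63500 / 20600 ≈ 3.08 m

3.08 m


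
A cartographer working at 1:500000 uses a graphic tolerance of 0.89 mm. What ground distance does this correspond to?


ground = 0.89 mm * 500000 / 1000 = 445.0 m

445.0 m


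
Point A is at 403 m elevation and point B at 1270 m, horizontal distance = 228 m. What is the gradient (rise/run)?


gradient = (1270 - 403) / 228 = 867 / 228 = 3.8026

3.8026


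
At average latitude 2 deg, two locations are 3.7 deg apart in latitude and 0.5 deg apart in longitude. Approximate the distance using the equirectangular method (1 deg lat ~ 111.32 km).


dlat_km = 3.7 * 111.32 = 411.884
dlon_km = 0.5 * 111.32 * cos(2) ≈ 55.626
dist = sqrt(411.884^2 + 55.626^2) ≈ 415.6 km

415.6 km


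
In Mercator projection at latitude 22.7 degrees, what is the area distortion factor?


area_distortion = 1/cos^2(22.7) = 1.175

1.175


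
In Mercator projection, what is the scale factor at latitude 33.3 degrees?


SF = 1 / cos(33.3) = 1 / 0.835807 = 1.196

1.196


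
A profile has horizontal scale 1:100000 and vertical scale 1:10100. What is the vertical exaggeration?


VE = horizontal_scale / vertical_scale = 100000 / 10100 ≈ 9.9

9.9x


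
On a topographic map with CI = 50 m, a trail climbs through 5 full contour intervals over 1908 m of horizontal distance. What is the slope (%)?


elevation change = 5 * 50 = 250 m
slope = 250 / 1908 * 100 = 13.1%

13.1%


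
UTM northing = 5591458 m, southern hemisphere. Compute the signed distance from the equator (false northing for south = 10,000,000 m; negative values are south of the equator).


For southern: actual = 5591458 - 10000000 = -4408542 m

-4408542 m


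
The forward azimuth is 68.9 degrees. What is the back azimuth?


back azimuth = (68.9 + 180) mod 360 = 248.9 degrees

248.9 degrees


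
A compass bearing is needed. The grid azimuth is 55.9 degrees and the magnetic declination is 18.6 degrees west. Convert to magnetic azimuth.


magnetic azimuth = grid azimuth - declination (east +ve)
mag_az = 55.9 - -18.6 = 74.5 degrees

74.5 degrees


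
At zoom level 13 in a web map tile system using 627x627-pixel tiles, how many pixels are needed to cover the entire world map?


tiles per axis = 2^13 = 8192
total tiles = 8192^2 = 67108864
pixels per axis = 8192 * 627 = 5136384
total pixels = 5136384^2 = 26382440595456

26382440595456 pixels


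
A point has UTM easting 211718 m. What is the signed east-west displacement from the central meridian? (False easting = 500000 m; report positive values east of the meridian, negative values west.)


displacement = 211718 - 500000 = -288282 m

-288282 m


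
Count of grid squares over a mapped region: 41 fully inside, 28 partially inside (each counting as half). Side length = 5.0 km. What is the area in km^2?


effective squares = 41 + 28 * 0.5 = 55.0
area = 55.0 * 25.0 = 1375.0 km^2

1375.0 km^2


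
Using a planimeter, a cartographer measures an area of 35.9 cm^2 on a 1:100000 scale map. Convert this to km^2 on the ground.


ground_area = 35.9 * (100000/100)^2 = 35900000.0 m^2 = 35.9 km^2

35.9 km^2


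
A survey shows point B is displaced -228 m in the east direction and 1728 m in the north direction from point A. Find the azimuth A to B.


az = atan2(-228, 1728) = -7.5 deg
adjusted to 0-360: 352.5 degrees

352.5 degrees


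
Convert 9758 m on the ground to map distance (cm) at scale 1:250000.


map_cm = 9758 * 100 / 250000 = 3.9032 cm ≈ 3.9 cm

3.9 cm


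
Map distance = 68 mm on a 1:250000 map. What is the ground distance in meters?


ground = 68 mm * 250000 / 1000 = 17000.0 m

17000.0 m


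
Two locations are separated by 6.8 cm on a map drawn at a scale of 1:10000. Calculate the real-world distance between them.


ground = 6.8 cm * 10000 / 100 = 680.0 m

680.0 m


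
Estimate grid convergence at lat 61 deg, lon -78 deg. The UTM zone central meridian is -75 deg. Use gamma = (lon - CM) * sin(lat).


gamma = (-78 - -75) * sin(61) = -3 * 0.87462 = -2.624 degrees

-2.624 degrees


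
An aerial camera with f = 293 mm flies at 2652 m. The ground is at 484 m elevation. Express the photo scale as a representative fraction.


scale = f / (H - h) = 293 mm / 2168 m = 293 / 2168000 = 1:7399

1:7399


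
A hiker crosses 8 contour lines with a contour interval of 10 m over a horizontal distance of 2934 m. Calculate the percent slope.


elevation change = 8 * 10 = 80 m
slope = 80 / 2934 * 100 = 2.7%

2.7%


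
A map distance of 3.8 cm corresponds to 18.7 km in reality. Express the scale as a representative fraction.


ground = 18.7 km = 1870000 cm; RF denominator = ground / map = 1870000 / 3.8 ≈ 492105; RF = 1:492105

1:492105


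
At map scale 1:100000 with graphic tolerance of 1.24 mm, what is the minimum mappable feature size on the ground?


ground = 1.24 mm * 100000 / 1000 = 124.0 m

124.0 m


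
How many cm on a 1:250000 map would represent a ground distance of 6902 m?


map_cm = 6902 * 100 / 250000 = 2.7608 cm ≈ 2.76 cm

2.76 cm


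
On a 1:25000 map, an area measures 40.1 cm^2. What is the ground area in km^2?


ground_area = 40.1 * (25000/100)^2 = 2506250.0 m^2 = 2.50625 km^2 ≈ 2.506 km^2

2.506 km^2


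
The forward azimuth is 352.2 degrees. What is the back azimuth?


back azimuth = (352.2 + 180) mod 360 = 172.2 degrees

172.2 degrees


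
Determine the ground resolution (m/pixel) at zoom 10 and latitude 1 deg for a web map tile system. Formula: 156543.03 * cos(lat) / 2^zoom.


res = 156543.03 * cos(1) / 2^10 = 156543.03 * 0.9998477 / 1024 = 152.85 m/pixel

152.85 m/pixel


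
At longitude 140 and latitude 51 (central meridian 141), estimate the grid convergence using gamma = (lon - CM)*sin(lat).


gamma = (140 - 141) * sin(51) = -1 * 0.777146 = -0.777 degrees

-0.777 degrees


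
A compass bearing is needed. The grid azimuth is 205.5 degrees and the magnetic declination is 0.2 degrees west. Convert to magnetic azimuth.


magnetic azimuth = grid azimuth - declination (east +ve)
mag_az = 205.5 - -0.2 = 205.7 degrees

205.7 degrees


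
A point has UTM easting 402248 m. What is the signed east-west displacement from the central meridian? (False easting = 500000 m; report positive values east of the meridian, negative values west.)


displacement = 402248 - 500000 = -97752 m

-97752 m


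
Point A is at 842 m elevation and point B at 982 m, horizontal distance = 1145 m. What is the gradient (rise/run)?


gradient = (982 - 842) / 1145 = 140 / 1145 = 0.1223

0.1223


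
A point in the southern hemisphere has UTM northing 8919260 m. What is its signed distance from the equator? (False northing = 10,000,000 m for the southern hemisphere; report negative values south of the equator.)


For southern: actual = 8919260 - 10000000 = -1080740 m

-1080740 m


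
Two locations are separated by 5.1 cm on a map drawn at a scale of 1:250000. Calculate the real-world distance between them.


ground = 5.1 cm * 250000 / 100 = 12750.0 m = 12.75 km

12.75 km


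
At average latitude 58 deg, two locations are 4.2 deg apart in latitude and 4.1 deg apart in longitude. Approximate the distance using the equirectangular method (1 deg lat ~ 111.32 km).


dlat_km = 4.2 * 111.32 = 467.544
dlon_km = 4.1 * 111.32 * cos(58) ≈ 241.862
dist = sqrt(467.544^2 + 241.862^2) ≈ 526.4 km

526.4 km


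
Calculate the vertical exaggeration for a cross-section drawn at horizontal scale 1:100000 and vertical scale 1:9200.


VE = horizontal_scale / vertical_scale = 100000 / 9200 ≈ 10.9

10.9x


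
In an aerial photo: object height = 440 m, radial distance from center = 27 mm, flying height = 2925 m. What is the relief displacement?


d = h * r / H = 440 * 27 / 2925 = 4.06 mm

4.06 mm


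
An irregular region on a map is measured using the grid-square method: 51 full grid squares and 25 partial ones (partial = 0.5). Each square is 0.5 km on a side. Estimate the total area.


effective squares = 51 + 25 * 0.5 = 63.5
area = 63.5 * 0.25 = 15.875 km^2

15.875 km^2


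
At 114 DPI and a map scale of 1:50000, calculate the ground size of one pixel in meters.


pixel_cm = 2.54 / 114 ≈ 0.022281 cm
ground = pixel_cm * 50000 / 100 = 2.54 * 50000 / (114 * 100) = 127000 / 11400 ≈ 11.14 m

11.14 m


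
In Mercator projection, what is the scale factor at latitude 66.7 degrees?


SF = 1 / cos(66.7) = 1 / 0.395546 = 2.528

2.528


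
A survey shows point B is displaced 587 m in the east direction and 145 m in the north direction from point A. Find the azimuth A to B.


az = atan2(587, 145) = 76.1 deg
adjusted to 0-360: 76.1 degrees

76.1 degrees


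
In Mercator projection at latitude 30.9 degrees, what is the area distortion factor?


area_distortion = 1/cos^2(30.9) = 1.358

1.358


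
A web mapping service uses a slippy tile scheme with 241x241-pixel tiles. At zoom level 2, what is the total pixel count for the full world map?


tiles per axis = 2^2 = 4
total tiles = 4^2 = 16
pixels per axis = 4 * 241 = 964
total pixels = 964^2 = 929296

929296 pixels


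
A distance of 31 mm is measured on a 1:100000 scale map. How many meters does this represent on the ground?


ground = 31 mm * 100000 / 1000 = 3100.0 m

3100.0 m


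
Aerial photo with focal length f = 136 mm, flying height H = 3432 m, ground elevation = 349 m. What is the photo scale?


scale = f / (H - h) = 136 mm / 3083 m = 136 / 3083000 = 1:22669

1:22669


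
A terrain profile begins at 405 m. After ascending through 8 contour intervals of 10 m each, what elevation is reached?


elevation = 405 + 8 * 10 = 485 m

485 m


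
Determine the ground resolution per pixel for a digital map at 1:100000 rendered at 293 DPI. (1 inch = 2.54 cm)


pixel_cm = 2.54 / 293 ≈ 0.008669 cm
ground = pixel_cm * 100000 / 100 = 2.54 * 100000 / (293 * 100) = 254000 / 29300 ≈ 8.67 m

8.67 m


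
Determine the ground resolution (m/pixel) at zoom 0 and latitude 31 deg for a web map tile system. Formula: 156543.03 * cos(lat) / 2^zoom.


res = 156543.03 * cos(31) / 2^0 = 156543.03 * 0.8571673 / 1 = 134183.57 m/pixel

134183.57 m/pixel


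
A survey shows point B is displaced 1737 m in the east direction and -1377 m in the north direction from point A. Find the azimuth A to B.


az = atan2(1737, -1377) = 128.4 deg
adjusted to 0-360: 128.4 degrees

128.4 degrees


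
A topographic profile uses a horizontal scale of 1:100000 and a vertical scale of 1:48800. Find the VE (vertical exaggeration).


VE = horizontal_scale / vertical_scale = 100000 / 48800 ≈ 2.0

2.0x


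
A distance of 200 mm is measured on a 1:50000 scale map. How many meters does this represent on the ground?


ground = 200 mm * 50000 / 1000 = 10000.0 m

10000.0 m


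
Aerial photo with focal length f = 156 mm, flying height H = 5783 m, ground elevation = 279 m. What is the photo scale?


scale = f / (H - h) = 156 mm / 5504 m = 156 / 5504000 = 1:35282

1:35282


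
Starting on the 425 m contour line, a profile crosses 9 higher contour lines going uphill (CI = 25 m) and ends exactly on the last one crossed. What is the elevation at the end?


elevation = 425 + 9 * 25 = 650 m

650 m


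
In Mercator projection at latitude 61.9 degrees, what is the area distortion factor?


area_distortion = 1/cos^2(61.9) = 4.508

4.508


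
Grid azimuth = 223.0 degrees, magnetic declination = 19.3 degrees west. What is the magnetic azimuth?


magnetic azimuth = grid azimuth - declination (east +ve)
mag_az = 223.0 - -19.3 = 242.3 degrees

242.3 degrees


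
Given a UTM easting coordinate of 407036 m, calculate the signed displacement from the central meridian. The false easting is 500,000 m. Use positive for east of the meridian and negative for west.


displacement = 407036 - 500000 = -92964 m

-92964 m


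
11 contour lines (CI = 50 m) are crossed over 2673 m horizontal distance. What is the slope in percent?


elevation change = 11 * 50 = 550 m
slope = 550 / 2673 * 100 = 20.6%

20.6%


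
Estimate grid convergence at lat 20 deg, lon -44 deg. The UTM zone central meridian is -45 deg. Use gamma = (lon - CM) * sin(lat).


gamma = (-44 - -45) * sin(20) = 1 * 0.34202 = 0.342 degrees

0.342 degrees


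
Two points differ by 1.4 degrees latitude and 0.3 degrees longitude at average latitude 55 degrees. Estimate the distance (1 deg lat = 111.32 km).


dlat_km = 1.4 * 111.32 = 155.848
dlon_km = 0.3 * 111.32 * cos(55) ≈ 19.155
dist = sqrt(155.848^2 + 19.155^2) ≈ 157.0 km

157.0 km


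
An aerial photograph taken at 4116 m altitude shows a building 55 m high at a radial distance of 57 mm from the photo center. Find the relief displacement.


d = h * r / H = 55 * 57 / 4116 = 0.76 mm

0.76 mm


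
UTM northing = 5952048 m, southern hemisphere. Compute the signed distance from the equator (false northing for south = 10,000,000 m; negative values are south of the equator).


For southern: actual = 5952048 - 10000000 = -4047952 m

-4047952 m


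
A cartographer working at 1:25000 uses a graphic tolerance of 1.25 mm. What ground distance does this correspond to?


ground = 1.25 mm * 25000 / 1000 = 31.25 m

31.25 m


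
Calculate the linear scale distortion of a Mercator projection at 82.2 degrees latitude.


SF = 1 / cos(82.2) = 1 / 0.135716 = 7.368

7.368


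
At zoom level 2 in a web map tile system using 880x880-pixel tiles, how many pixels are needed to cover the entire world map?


tiles per axis = 2^2 = 4
total tiles = 4^2 = 16
pixels per axis = 4 * 880 = 3520
total pixels = 3520^2 = 12390400

12390400 pixels


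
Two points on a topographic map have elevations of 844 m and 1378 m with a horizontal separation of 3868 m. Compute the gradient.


gradient = (1378 - 844) / 3868 = 534 / 3868 = 0.1381

0.1381


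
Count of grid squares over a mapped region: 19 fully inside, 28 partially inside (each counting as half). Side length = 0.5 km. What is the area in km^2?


effective squares = 19 + 28 * 0.5 = 33.0
area = 33.0 * 0.25 = 8.25 km^2

8.25 km^2


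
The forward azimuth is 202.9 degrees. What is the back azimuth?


back azimuth = (202.9 + 180) mod 360 = 22.9 degrees

22.9 degrees


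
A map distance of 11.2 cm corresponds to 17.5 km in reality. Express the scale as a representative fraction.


ground = 17.5 km = 1750000 cm; RF denominator = ground / map = 1750000 / 11.2 = 156250; RF = 1:156250

1:156250


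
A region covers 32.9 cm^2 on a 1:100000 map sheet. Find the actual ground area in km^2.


ground_area = 32.9 * (100000/100)^2 = 32900000.0 m^2 = 32.9 km^2

32.9 km^2


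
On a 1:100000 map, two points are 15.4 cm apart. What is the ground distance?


ground = 15.4 cm * 100000 / 100 = 15400.0 m = 15.4 km

15.4 km


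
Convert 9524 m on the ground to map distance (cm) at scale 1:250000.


map_cm = 9524 * 100 / 250000 = 3.8096 cm ≈ 3.81 cm

3.81 cm


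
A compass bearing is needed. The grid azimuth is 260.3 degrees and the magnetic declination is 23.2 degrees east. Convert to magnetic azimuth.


magnetic azimuth = grid azimuth - declination (east +ve)
mag_az = 260.3 - 23.2 = 237.1 degrees

237.1 degrees


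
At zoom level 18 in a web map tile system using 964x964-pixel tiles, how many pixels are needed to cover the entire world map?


tiles per axis = 2^18 = 262144
total tiles = 262144^2 = 68719476736
pixels per axis = 262144 * 964 = 252706816
total pixels = 252706816^2 = 63860734852857856

63860734852857856 pixels


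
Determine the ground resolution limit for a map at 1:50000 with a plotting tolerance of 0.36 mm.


ground = 0.36 mm * 50000 / 1000 = 18.0 m

18.0 m


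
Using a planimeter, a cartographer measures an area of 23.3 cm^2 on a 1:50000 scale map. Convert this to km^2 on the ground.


ground_area = 23.3 * (50000/100)^2 = 5825000.0 m^2 = 5.825 km^2

5.825 km^2


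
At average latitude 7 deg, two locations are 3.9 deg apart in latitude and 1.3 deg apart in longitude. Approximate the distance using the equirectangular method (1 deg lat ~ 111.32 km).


dlat_km = 3.9 * 111.32 = 434.148
dlon_km = 1.3 * 111.32 * cos(7) ≈ 143.637
dist = sqrt(434.148^2 + 143.637^2) ≈ 457.3 km

457.3 km


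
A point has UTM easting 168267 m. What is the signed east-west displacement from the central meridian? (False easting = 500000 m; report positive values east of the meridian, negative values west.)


displacement = 168267 - 500000 = -331733 m

-331733 m


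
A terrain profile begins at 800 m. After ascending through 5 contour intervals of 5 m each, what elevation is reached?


elevation = 800 + 5 * 5 = 825 m

825 m


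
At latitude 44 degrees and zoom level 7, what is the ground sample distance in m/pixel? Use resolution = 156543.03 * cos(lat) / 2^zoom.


res = 156543.03 * cos(44) / 2^7 = 156543.03 * 0.7193398 / 128 = 879.75 m/pixel

879.75 m/pixel


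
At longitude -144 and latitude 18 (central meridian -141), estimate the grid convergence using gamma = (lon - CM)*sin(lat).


gamma = (-144 - -141) * sin(18) = -3 * 0.309017 = -0.927 degrees

-0.927 degrees


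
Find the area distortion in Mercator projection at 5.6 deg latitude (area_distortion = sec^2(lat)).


area_distortion = 1/cos^2(5.6) = 1.01

1.01


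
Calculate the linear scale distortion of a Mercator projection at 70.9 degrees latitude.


SF = 1 / cos(70.9) = 1 / 0.327218 = 3.056

3.056


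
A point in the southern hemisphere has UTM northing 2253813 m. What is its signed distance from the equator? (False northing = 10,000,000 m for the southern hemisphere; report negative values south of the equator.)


For southern: actual = 2253813 - 10000000 = -7746187 m

-7746187 m


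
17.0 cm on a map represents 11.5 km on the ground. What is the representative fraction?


ground = 11.5 km = 1150000 cm; RF denominator = ground / map = 1150000 / 17.0 ≈ 67647; RF = 1:67647

1:67647


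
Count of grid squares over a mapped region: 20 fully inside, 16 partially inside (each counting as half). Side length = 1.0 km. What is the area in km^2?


effective squares = 20 + 16 * 0.5 = 28.0
area = 28.0 * 1.0 = 28.0 km^2

28.0 km^2


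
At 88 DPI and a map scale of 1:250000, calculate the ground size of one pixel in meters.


pixel_cm = 2.54 / 88 ≈ 0.028864 cm
ground = pixel_cm * 250000 / 100 = 2.54 * 250000 / (88 * 100) = 635000 / 8800 ≈ 72.16 m

72.16 m


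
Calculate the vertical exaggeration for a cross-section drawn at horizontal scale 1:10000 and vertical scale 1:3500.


VE = horizontal_scale / vertical_scale = 10000 / 3500 ≈ 2.9

2.9x


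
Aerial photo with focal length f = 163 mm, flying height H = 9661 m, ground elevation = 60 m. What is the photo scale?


scale = f / (H - h) = 163 mm / 9601 m = 163 / 9601000 = 1:58902

1:58902


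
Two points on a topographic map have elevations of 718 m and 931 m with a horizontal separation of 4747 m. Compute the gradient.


gradient = (931 - 718) / 4747 = 213 / 4747 = 0.0449

0.0449


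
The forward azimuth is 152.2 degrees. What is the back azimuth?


back azimuth = (152.2 + 180) mod 360 = 332.2 degrees

332.2 degrees


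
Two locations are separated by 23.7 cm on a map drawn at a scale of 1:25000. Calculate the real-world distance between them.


ground = 23.7 cm * 25000 / 100 = 5925.0 m = 5.925 km

5.925 km


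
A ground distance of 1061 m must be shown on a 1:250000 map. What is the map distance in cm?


map_cm = 1061 * 100 / 250000 = 0.4244 cm ≈ 0.42 cm

0.42 cm


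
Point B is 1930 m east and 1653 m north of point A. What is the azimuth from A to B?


az = atan2(1930, 1653) = 49.4 deg
adjusted to 0-360: 49.4 degrees

49.4 degrees


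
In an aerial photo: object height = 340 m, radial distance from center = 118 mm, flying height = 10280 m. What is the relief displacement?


d = h * r / H = 340 * 118 / 10280 = 3.9 mm

3.9 mm


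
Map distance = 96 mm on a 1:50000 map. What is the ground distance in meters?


ground = 96 mm * 50000 / 1000 = 4800.0 m

4800.0 m


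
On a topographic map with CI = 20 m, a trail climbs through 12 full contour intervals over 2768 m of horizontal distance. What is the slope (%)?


elevation change = 12 * 20 = 240 m
slope = 240 / 2768 * 100 = 8.7%

8.7%


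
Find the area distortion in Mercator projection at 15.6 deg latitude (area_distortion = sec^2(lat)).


area_distortion = 1/cos^2(15.6) = 1.078

1.078


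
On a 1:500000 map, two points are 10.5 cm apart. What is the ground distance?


ground = 10.5 cm * 500000 / 100 = 52500.0 m = 52.5 km

52.5 km


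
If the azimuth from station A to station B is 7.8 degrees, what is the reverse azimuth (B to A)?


back azimuth = (7.8 + 180) mod 360 = 187.8 degrees

187.8 degrees


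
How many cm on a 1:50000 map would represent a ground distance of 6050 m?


map_cm = 6050 * 100 / 50000 = 12.1 cm

12.1 cm


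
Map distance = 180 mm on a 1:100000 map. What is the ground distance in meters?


ground = 180 mm * 100000 / 1000 = 18000.0 m

18000.0 m


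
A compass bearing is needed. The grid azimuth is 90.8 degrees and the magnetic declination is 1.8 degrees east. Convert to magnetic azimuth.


magnetic azimuth = grid azimuth - declination (east +ve)
mag_az = 90.8 - 1.8 = 89.0 degrees

89.0 degrees


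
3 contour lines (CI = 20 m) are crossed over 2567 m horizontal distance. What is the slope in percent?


elevation change = 3 * 20 = 60 m
slope = 60 / 2567 * 100 = 2.3%

2.3%


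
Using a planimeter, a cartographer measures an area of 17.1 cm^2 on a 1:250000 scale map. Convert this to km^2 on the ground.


ground_area = 17.1 * (250000/100)^2 = 106875000.0 m^2 = 106.875 km^2

106.875 km^2


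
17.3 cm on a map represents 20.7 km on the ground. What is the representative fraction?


ground = 20.7 km = 2070000 cm; RF denominator = ground / map = 2070000 / 17.3 ≈ 119653; RF = 1:119653

1:119653


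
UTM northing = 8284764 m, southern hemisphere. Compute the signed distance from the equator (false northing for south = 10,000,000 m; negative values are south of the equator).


For southern: actual = 8284764 - 10000000 = -1715236 m

-1715236 m


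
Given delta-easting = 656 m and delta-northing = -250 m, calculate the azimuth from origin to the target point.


az = atan2(656, -250) = 110.9 deg
adjusted to 0-360: 110.9 degrees

110.9 degrees


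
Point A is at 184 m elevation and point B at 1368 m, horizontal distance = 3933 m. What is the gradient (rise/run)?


gradient = (1368 - 184) / 3933 = 1184 / 3933 = 0.301

0.301


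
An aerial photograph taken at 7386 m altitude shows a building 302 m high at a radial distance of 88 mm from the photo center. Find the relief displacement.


d = h * r / H = 302 * 88 / 7386 = 3.6 mm

3.6 mm


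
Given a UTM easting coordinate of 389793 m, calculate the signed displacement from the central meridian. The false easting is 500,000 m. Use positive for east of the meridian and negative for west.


displacement = 389793 - 500000 = -110207 m

-110207 m


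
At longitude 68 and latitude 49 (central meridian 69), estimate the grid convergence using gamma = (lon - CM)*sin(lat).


gamma = (68 - 69) * sin(49) = -1 * 0.75471 = -0.755 degrees

-0.755 degrees


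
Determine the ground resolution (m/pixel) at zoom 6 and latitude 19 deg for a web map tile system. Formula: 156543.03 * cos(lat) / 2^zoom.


res = 156543.03 * cos(19) / 2^6 = 156543.03 * 0.94551858 / 64 = 2312.72 m/pixel

2312.72 m/pixel


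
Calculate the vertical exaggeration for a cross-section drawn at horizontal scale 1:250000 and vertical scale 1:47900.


VE = horizontal_scale / vertical_scale = 250000 / 47900 ≈ 5.2

5.2x


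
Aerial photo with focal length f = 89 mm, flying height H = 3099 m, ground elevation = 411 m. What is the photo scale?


scale = f / (H - h) = 89 mm / 2688 m = 89 / 2688000 = 1:30202

1:30202


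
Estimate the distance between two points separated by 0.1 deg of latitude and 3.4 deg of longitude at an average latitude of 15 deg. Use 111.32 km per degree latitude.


dlat_km = 0.1 * 111.32 = 11.132
dlon_km = 3.4 * 111.32 * cos(15) ≈ 365.591
dist = sqrt(11.132^2 + 365.591^2) ≈ 365.8 km

365.8 km
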